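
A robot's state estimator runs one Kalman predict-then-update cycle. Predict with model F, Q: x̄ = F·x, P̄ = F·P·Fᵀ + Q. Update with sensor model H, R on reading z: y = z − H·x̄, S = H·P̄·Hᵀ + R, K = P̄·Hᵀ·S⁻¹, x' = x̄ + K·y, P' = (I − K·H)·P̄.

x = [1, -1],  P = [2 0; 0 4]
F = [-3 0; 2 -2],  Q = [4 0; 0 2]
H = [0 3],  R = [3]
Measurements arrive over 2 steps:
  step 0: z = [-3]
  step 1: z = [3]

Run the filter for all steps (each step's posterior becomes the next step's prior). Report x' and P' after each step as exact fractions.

step 0: x' = [-57/79, -74/79], P' = [1306/79 -12/79; -12/79 26/79]
step 1: x' = [4581/3365, 3356/3365], P' = [195802/16825 -7908/16825; -7908/16825 5582/16825]

step 0: x̄ = F·x = [-3, 4]
step 0: P̄ = F·P·Fᵀ + Q = [22 -12; -12 26]
step 0: y = z − H·x̄ = [-15]
step 0: S = H·P̄·Hᵀ + R = [237]
step 0: K = P̄·Hᵀ·S⁻¹ = [-12/79; 26/79]
step 0: x' = x̄ + K·y = [-57/79, -74/79]
step 0: P' = (I − K·H)·P̄ = [1306/79 -12/79; -12/79 26/79]
step 1: x̄ = F·x = [171/79, 34/79]
step 1: P̄ = F·P·Fᵀ + Q = [12070/79 -7908/79; -7908/79 5582/79]
step 1: y = z − H·x̄ = [135/79]
step 1: S = H·P̄·Hᵀ + R = [50475/79]
step 1: K = P̄·Hᵀ·S⁻¹ = [-7908/16825; 5582/16825]
step 1: x' = x̄ + K·y = [4581/3365, 3356/3365]
step 1: P' = (I − K·H)·P̄ = [195802/16825 -7908/16825; -7908/16825 5582/16825]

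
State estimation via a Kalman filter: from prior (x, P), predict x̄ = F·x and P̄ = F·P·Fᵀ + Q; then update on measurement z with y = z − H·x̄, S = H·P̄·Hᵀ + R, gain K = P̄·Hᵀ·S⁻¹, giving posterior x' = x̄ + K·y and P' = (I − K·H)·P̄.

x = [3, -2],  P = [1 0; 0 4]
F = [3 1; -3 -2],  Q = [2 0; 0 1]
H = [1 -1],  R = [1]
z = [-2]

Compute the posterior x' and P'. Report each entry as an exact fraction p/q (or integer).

x' = [21/19, 111/38]
P' = [29/19 21/19; 21/19 127/76]

x̄ = F·x = [7, -5]
P̄ = F·P·Fᵀ + Q = [15 -17; -17 26]
y = z − H·x̄ = [-14]
S = H·P̄·Hᵀ + R = [76]
K = P̄·Hᵀ·S⁻¹ = [8/19; -43/76]
x' = x̄ + K·y = [21/19, 111/38]
P' = (I − K·H)·P̄ = [29/19 21/19; 21/19 127/76]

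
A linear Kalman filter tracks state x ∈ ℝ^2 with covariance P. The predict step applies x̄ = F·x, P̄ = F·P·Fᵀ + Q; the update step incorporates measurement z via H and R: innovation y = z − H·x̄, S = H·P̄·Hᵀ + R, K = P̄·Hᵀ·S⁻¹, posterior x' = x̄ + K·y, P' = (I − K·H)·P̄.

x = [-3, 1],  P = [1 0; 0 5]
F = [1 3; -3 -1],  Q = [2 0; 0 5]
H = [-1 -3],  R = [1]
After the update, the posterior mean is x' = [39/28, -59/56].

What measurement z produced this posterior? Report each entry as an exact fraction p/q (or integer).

x̄ = F·x = [0, 8]
P̄ = F·P·Fᵀ + Q = [48 -18; -18 19]
S = H·P̄·Hᵀ + R = [112]
K = P̄·Hᵀ·S⁻¹ = [3/56; -39/112]
x' − x̄ = [39/28, -507/56] = K·y
y = (KᵀK)⁻¹·Kᵀ·(x' − x̄) = [26]
z = y + H·x̄ = [26] + [-24] = [2]

z = [2]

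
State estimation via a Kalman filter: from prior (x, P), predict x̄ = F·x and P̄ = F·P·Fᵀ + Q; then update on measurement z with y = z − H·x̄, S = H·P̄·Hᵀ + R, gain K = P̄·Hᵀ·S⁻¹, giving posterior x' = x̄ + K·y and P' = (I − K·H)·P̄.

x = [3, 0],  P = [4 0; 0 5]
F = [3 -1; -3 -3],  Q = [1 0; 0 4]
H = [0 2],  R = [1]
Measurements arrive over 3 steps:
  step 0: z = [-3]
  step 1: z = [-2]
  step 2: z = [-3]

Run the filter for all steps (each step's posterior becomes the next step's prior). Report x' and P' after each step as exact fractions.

step 0: x' = [2439/341, -519/341], P' = [12558/341 -21/341; -21/341 85/341]
step 1: x' = [3397392/459433, -464852/459433], P' = [4186698/459433 -112641/459433; -112641/459433 114773/459433]
step 2: x' = [996984322/154553165, -18456786/11888705], P' = [1395088338/154553165 -2820009/11888705; -2820009/11888705 2963341/11888705]

step 0: x̄ = F·x = [9, -9]
step 0: P̄ = F·P·Fᵀ + Q = [42 -21; -21 85]
step 0: y = z − H·x̄ = [15]
step 0: S = H·P̄·Hᵀ + R = [341]
step 0: K = P̄·Hᵀ·S⁻¹ = [-42/341; 170/341]
step 0: x' = x̄ + K·y = [2439/341, -519/341]
step 0: P' = (I − K·H)·P̄ = [12558/341 -21/341; -21/341 85/341]
step 1: x̄ = F·x = [7836/341, -5760/341]
step 1: P̄ = F·P·Fᵀ + Q = [113574/341 -112641/341; -112641/341 114773/341]
step 1: y = z − H·x̄ = [10838/341]
step 1: S = H·P̄·Hᵀ + R = [459433/341]
step 1: K = P̄·Hᵀ·S⁻¹ = [-225282/459433; 229546/459433]
step 1: x' = x̄ + K·y = [3397392/459433, -464852/459433]
step 1: P' = (I − K·H)·P̄ = [4186698/459433 -112641/459433; -112641/459433 114773/459433]
step 2: x̄ = F·x = [10657028/459433, -676740/35341]
step 2: P̄ = F·P·Fᵀ + Q = [38930334/459433 -2820009/35341; -2820009/35341 2963341/35341]
step 2: y = z − H·x̄ = [1247457/35341]
step 2: S = H·P̄·Hᵀ + R = [11888705/35341]
step 2: K = P̄·Hᵀ·S⁻¹ = [-5640018/11888705; 5926682/11888705]
step 2: x' = x̄ + K·y = [996984322/154553165, -18456786/11888705]
step 2: P' = (I − K·H)·P̄ = [1395088338/154553165 -2820009/11888705; -2820009/11888705 2963341/11888705]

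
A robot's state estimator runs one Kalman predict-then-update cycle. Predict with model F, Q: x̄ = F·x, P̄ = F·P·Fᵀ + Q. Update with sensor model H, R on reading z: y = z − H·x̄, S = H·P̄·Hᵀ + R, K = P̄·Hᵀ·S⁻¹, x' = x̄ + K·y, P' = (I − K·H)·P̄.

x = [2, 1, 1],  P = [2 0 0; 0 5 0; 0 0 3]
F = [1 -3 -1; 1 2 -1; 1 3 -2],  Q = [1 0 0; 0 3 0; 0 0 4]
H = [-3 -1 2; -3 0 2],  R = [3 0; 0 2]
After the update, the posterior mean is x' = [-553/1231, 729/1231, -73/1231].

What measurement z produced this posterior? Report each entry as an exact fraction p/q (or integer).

x̄ = F·x = [-2, 3, 3]
P̄ = F·P·Fᵀ + Q = [51 -25 -37; -25 28 38; -37 38 63]
S = H·P̄·Hᵀ + R = [884 1004; 1004 1157]
K = P̄·Hᵀ·S⁻¹ = [-2903/7386 535/3693; -9293/14772 2498/3693; -7705/14772 2428/3693]
x' − x̄ = [1909/1231, -2964/1231, -3766/1231] = K·y
y = (KᵀK)⁻¹·Kᵀ·(x' − x̄) = [-8, -11]
z = y + H·x̄ = [-8, -11] + [9, 12] = [1, 1]

z = [1, 1]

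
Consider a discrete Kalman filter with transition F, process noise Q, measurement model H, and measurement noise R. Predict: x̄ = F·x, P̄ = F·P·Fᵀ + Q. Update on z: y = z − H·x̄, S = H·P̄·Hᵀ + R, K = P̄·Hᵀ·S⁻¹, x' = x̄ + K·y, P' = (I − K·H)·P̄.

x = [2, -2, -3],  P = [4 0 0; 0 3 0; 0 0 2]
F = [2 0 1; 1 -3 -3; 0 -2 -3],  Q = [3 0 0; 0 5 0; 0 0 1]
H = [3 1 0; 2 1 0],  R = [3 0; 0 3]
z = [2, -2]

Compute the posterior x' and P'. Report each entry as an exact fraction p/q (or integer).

x̄ = F·x = [1, 17, 13]
P̄ = F·P·Fᵀ + Q = [21 2 -6; 2 54 36; -6 36 31]
y = z − H·x̄ = [-18, -21]
S = H·P̄·Hᵀ + R = [258 190; 190 149]
K = P̄·Hᵀ·S⁻¹ = [1325/2342 -499/1171; -1040/1171 1782/1171; -939/1171 1386/1171]
x' = x̄ + K·y = [-275/1171, 1205/1171, 3019/1171]
P' = (I − K·H)·P̄ = [6969/2342 -8466/1171 -6975/1171; -8466/1171 22278/1171 18108/1171; -6975/1171 18108/1171 19939/1171]

x' = [-275/1171, 1205/1171, 3019/1171]
P' = [6969/2342 -8466/1171 -6975/1171; -8466/1171 22278/1171 18108/1171; -6975/1171 18108/1171 19939/1171]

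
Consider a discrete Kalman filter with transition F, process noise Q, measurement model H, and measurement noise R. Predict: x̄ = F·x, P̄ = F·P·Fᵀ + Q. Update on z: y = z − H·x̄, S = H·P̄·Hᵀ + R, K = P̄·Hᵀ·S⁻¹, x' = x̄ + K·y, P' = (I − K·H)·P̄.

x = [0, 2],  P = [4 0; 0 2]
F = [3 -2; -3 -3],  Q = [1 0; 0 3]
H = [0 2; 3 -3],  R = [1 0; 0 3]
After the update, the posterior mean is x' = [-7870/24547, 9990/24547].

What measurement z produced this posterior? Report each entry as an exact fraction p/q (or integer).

z = [1, -2]

x̄ = F·x = [-4, -6]
P̄ = F·P·Fᵀ + Q = [45 -24; -24 57]
S = H·P̄·Hᵀ + R = [229 -486; -486 1353]
K = P̄·Hᵀ·S⁻¹ = [11886/24547 8025/24547; 12048/24547 -81/24547]
x' − x̄ = [90318/24547, 157272/24547] = K·y
y = (KᵀK)⁻¹·Kᵀ·(x' − x̄) = [13, -8]
z = y + H·x̄ = [13, -8] + [-12, 6] = [1, -2]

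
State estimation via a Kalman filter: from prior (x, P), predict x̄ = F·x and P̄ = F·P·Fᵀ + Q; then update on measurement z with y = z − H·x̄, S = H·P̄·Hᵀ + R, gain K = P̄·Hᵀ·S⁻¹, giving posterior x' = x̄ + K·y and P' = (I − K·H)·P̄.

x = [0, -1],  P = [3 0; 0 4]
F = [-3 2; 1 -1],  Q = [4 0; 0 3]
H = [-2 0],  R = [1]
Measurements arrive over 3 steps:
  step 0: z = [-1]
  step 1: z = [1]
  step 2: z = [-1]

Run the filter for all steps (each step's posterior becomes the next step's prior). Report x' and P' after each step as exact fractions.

step 0: x' = [92/189, 19/189], P' = [47/189 -17/189; -17/189 734/189]
step 1: x' = [-1268/2495, 1601/17465], P' = [617/2495 -242/2495; -242/2495 66974/17465]
step 2: x' = [54916/107019, -6431/48645], P' = [79391/321057 -2825/29187; -2825/29187 559184/145935]

step 0: x̄ = F·x = [-2, 1]
step 0: P̄ = F·P·Fᵀ + Q = [47 -17; -17 10]
step 0: y = z − H·x̄ = [-5]
step 0: S = H·P̄·Hᵀ + R = [189]
step 0: K = P̄·Hᵀ·S⁻¹ = [-94/189; 34/189]
step 0: x' = x̄ + K·y = [92/189, 19/189]
step 0: P' = (I − K·H)·P̄ = [47/189 -17/189; -17/189 734/189]
step 1: x̄ = F·x = [-34/27, 73/189]
step 1: P̄ = F·P·Fᵀ + Q = [617/27 -242/27; -242/27 1382/189]
step 1: y = z − H·x̄ = [-41/27]
step 1: S = H·P̄·Hᵀ + R = [2495/27]
step 1: K = P̄·Hᵀ·S⁻¹ = [-1234/2495; 484/2495]
step 1: x' = x̄ + K·y = [-1268/2495, 1601/17465]
step 1: P' = (I − K·H)·P̄ = [617/2495 -242/2495; -242/2495 66974/17465]
step 2: x̄ = F·x = [5966/3493, -10477/17465]
step 2: P̄ = F·P·Fᵀ + Q = [79391/3493 -31075/3493; -31075/3493 127076/17465]
step 2: y = z − H·x̄ = [8439/3493]
step 2: S = H·P̄·Hᵀ + R = [321057/3493]
step 2: K = P̄·Hᵀ·S⁻¹ = [-158782/321057; 5650/29187]
step 2: x' = x̄ + K·y = [54916/107019, -6431/48645]
step 2: P' = (I − K·H)·P̄ = [79391/321057 -2825/29187; -2825/29187 559184/145935]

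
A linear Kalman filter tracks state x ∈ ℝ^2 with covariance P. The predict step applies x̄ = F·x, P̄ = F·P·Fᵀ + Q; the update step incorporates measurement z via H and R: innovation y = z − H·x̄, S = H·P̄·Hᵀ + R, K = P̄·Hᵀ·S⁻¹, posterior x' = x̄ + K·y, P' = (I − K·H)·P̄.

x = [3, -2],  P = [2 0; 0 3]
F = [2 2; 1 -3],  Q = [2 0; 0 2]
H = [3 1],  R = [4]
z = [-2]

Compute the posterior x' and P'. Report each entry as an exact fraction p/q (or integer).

x' = [-586/149, 1528/149]
P' = [574/149 -1514/149; -1514/149 4498/149]

x̄ = F·x = [2, 9]
P̄ = F·P·Fᵀ + Q = [22 -14; -14 31]
y = z − H·x̄ = [-17]
S = H·P̄·Hᵀ + R = [149]
K = P̄·Hᵀ·S⁻¹ = [52/149; -11/149]
x' = x̄ + K·y = [-586/149, 1528/149]
P' = (I − K·H)·P̄ = [574/149 -1514/149; -1514/149 4498/149]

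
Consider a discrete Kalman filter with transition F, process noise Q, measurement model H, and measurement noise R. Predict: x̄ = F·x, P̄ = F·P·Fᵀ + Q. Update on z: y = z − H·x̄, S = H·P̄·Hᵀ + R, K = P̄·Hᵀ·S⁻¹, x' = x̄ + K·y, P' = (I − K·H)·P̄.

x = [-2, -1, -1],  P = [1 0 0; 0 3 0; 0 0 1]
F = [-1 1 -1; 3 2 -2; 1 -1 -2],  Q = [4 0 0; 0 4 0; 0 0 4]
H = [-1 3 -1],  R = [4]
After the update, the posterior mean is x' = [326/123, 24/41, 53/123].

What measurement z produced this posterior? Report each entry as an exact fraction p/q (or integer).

x̄ = F·x = [2, -6, 1]
P̄ = F·P·Fᵀ + Q = [9 5 -2; 5 29 1; -2 1 12]
S = H·P̄·Hᵀ + R = [246]
K = P̄·Hᵀ·S⁻¹ = [4/123; 27/82; -7/246]
x' − x̄ = [80/123, 270/41, -70/123] = K·y
y = (KᵀK)⁻¹·Kᵀ·(x' − x̄) = [20]
z = y + H·x̄ = [20] + [-21] = [-1]

z = [-1]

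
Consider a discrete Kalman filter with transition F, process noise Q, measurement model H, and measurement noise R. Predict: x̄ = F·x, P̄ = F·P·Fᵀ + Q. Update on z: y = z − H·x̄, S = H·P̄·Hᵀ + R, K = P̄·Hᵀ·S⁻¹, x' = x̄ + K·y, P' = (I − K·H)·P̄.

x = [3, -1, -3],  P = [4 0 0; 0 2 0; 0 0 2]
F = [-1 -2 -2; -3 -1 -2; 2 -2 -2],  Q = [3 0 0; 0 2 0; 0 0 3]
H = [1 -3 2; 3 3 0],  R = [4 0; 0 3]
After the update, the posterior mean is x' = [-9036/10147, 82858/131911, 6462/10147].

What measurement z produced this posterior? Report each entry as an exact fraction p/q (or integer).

x̄ = F·x = [5, -2, 14]
P̄ = F·P·Fᵀ + Q = [23 24 8; 24 48 -12; 8 -12 35]
S = H·P̄·Hᵀ + R = [631 -531; -531 1074]
K = P̄·Hᵀ·S⁻¹ = [1011/10147 1832/10147; -13320/131911 19944/131911; 2976/10147 1358/10147]
x' − x̄ = [-59771/10147, 346680/131911, -135596/10147] = K·y
y = (KᵀK)⁻¹·Kᵀ·(x' − x̄) = [-41, -10]
z = y + H·x̄ = [-41, -10] + [39, 9] = [-2, -1]

z = [-2, -1]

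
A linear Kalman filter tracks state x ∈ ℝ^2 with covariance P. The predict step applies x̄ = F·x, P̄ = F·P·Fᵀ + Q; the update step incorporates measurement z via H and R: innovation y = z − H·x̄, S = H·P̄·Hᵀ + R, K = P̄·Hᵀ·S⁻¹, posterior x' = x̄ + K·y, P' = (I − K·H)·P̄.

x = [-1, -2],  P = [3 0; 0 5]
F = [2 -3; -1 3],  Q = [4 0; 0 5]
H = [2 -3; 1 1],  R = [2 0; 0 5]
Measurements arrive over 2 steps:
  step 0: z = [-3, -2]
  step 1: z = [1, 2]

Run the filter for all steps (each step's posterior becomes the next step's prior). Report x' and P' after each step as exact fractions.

step 0: x' = [-37414/22499, -2729/22499], P' = [30314/22499 17186/22499; 17186/22499 14434/22499]
step 1: x' = [5242427/12390275, 1081499/37170825], P' = [15488594/12390275 8839776/12390275; 8839776/12390275 22814362/37170825]

step 0: x̄ = F·x = [4, -5]
step 0: P̄ = F·P·Fᵀ + Q = [61 -51; -51 53]
step 0: y = z − H·x̄ = [-26, -1]
step 0: S = H·P̄·Hᵀ + R = [1335 14; 14 17]
step 0: K = P̄·Hᵀ·S⁻¹ = [4535/22499 9500/22499; -4465/22499 6324/22499]
step 0: x' = x̄ + K·y = [-37414/22499, -2729/22499]
step 0: P' = (I − K·H)·P̄ = [30314/22499 17186/22499; 17186/22499 14434/22499]
step 1: x̄ = F·x = [-66641/22499, 29227/22499]
step 1: P̄ = F·P·Fᵀ + Q = [134926/22499 -35860/22499; -35860/22499 169599/22499]
step 1: y = z − H·x̄ = [243462/22499, 82412/22499]
step 1: S = H·P̄·Hᵀ + R = [2541413/22499 -203085/22499; -203085/22499 345300/22499]
step 1: K = P̄·Hᵀ·S⁻¹ = [445786/2478055 4865674/12390275; -513481/2478055 9866738/37170825]
step 1: x' = x̄ + K·y = [5242427/12390275, 1081499/37170825]
step 1: P' = (I − K·H)·P̄ = [15488594/12390275 8839776/12390275; 8839776/12390275 22814362/37170825]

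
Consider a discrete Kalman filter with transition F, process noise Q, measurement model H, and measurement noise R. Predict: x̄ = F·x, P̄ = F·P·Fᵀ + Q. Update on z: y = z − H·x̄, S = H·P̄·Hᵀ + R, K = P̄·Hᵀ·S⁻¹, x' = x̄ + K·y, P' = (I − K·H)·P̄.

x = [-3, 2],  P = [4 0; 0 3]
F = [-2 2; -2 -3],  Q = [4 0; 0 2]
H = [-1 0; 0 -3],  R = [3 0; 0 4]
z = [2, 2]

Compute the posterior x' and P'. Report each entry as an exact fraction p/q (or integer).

x' = [-13798/14279, -9330/14279]
P' = [39156/14279 -24/14279; -24/14279 6284/14279]

x̄ = F·x = [10, 0]
P̄ = F·P·Fᵀ + Q = [32 -2; -2 45]
y = z − H·x̄ = [12, 2]
S = H·P̄·Hᵀ + R = [35 -6; -6 409]
K = P̄·Hᵀ·S⁻¹ = [-13052/14279 18/14279; 8/14279 -4713/14279]
x' = x̄ + K·y = [-13798/14279, -9330/14279]
P' = (I − K·H)·P̄ = [39156/14279 -24/14279; -24/14279 6284/14279]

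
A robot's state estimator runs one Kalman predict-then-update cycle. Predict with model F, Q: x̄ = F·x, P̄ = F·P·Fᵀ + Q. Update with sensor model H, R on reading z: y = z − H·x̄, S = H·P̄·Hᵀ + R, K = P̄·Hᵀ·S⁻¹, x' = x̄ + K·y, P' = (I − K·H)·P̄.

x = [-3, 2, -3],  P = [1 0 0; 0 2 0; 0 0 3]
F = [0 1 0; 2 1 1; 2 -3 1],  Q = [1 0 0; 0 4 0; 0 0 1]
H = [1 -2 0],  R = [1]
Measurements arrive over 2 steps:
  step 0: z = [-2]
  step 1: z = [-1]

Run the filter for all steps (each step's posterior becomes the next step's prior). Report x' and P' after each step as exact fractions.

step 0: x' = [19/8, 2, -12], P' = [143/48 3/2 -37/6; 3/2 1 -3; -37/6 -3 74/3]
step 1: x' = [2, 1119/800, -289/32], P' = [2 1 -3; 1 597/800 -43/32; -3 -43/32 493/32]

step 0: x̄ = F·x = [2, -7, -15]
step 0: P̄ = F·P·Fᵀ + Q = [3 2 -6; 2 13 1; -6 1 26]
step 0: y = z − H·x̄ = [-18]
step 0: S = H·P̄·Hᵀ + R = [48]
step 0: K = P̄·Hᵀ·S⁻¹ = [-1/48; -1/2; -1/6]
step 0: x' = x̄ + K·y = [19/8, 2, -12]
step 0: P' = (I − K·H)·P̄ = [143/48 3/2 -37/6; 3/2 1 -3; -37/6 -3 74/3]
step 1: x̄ = F·x = [2, -21/4, -53/4]
step 1: P̄ = F·P·Fᵀ + Q = [2 1 -3; 1 203/12 107/12; -3 107/12 263/12]
step 1: y = z − H·x̄ = [-27/2]
step 1: S = H·P̄·Hᵀ + R = [200/3]
step 1: K = P̄·Hᵀ·S⁻¹ = [0; -197/400; -5/16]
step 1: x' = x̄ + K·y = [2, 1119/800, -289/32]
step 1: P' = (I − K·H)·P̄ = [2 1 -3; 1 597/800 -43/32; -3 -43/32 493/32]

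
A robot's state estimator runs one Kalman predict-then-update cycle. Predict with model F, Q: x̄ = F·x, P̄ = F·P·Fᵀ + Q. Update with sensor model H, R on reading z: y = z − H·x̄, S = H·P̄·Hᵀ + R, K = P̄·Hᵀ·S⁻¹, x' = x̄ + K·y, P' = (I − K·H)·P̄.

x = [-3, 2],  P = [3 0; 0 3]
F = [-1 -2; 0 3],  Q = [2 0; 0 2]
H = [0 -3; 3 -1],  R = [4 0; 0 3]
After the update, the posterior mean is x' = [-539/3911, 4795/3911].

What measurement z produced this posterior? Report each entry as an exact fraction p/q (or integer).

x̄ = F·x = [-1, 6]
P̄ = F·P·Fᵀ + Q = [17 -18; -18 29]
S = H·P̄·Hᵀ + R = [265 249; 249 293]
K = P̄·Hᵀ·S⁻¹ = [-1359/15644 4839/15644; -1206/3911 -83/3911]
x' − x̄ = [3372/3911, -18671/3911] = K·y
y = (KᵀK)⁻¹·Kᵀ·(x' − x̄) = [15, 7]
z = y + H·x̄ = [15, 7] + [-18, -9] = [-3, -2]

z = [-3, -2]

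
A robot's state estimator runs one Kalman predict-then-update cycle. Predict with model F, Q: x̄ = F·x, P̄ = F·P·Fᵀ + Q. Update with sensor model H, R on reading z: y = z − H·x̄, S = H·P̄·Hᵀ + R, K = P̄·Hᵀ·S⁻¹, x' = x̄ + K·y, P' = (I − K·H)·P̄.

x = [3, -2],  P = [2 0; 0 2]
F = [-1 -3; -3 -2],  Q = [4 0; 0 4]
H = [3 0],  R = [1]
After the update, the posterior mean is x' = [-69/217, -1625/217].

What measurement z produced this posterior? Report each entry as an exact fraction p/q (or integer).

z = [-1]

x̄ = F·x = [3, -5]
P̄ = F·P·Fᵀ + Q = [24 18; 18 30]
S = H·P̄·Hᵀ + R = [217]
K = P̄·Hᵀ·S⁻¹ = [72/217; 54/217]
x' − x̄ = [-720/217, -540/217] = K·y
y = (KᵀK)⁻¹·Kᵀ·(x' − x̄) = [-10]
z = y + H·x̄ = [-10] + [9] = [-1]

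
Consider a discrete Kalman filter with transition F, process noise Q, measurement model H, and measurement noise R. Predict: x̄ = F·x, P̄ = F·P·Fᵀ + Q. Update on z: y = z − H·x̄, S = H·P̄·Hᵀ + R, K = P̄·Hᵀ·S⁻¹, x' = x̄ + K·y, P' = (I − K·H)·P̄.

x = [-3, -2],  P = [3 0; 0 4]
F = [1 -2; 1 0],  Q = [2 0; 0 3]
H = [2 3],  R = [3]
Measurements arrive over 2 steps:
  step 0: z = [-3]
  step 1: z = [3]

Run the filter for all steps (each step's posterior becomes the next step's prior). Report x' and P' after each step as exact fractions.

step 0: x̄ = F·x = [1, -3]
step 0: P̄ = F·P·Fᵀ + Q = [21 3; 3 6]
step 0: y = z − H·x̄ = [4]
step 0: S = H·P̄·Hᵀ + R = [177]
step 0: K = P̄·Hᵀ·S⁻¹ = [17/59; 8/59]
step 0: x' = x̄ + K·y = [127/59, -145/59]
step 0: P' = (I − K·H)·P̄ = [372/59 -231/59; -231/59 162/59]
step 1: x̄ = F·x = [417/59, 127/59]
step 1: P̄ = F·P·Fᵀ + Q = [2062/59 834/59; 834/59 549/59]
step 1: y = z − H·x̄ = [-1038/59]
step 1: S = H·P̄·Hᵀ + R = [23374/59]
step 1: K = P̄·Hᵀ·S⁻¹ = [3313/11687; 255/1798]
step 1: x' = x̄ + K·y = [24315/11687, -308/899]
step 1: P' = (I − K·H)·P̄ = [36384/11687 -1611/899; -1611/899 2403/1798]

step 0: x' = [127/59, -145/59], P' = [372/59 -231/59; -231/59 162/59]
step 1: x' = [24315/11687, -308/899], P' = [36384/11687 -1611/899; -1611/899 2403/1798]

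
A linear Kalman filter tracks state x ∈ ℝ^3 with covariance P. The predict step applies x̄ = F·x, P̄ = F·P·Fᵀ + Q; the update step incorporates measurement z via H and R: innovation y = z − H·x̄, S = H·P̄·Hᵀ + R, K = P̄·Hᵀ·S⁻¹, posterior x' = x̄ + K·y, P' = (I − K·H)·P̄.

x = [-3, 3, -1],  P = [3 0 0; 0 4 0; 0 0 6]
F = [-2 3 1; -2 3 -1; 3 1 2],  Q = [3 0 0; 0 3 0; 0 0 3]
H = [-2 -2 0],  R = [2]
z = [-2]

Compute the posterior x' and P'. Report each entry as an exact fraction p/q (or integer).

x' = [-184/397, 610/397, -2480/397]
P' = [3027/397 -2928/397 4758/397; -2928/397 3027/397 -4770/397; 4758/397 -4770/397 22738/397]

x̄ = F·x = [14, 16, -8]
P̄ = F·P·Fᵀ + Q = [57 42 6; 42 57 -18; 6 -18 58]
y = z − H·x̄ = [58]
S = H·P̄·Hᵀ + R = [794]
K = P̄·Hᵀ·S⁻¹ = [-99/397; -99/397; 12/397]
x' = x̄ + K·y = [-184/397, 610/397, -2480/397]
P' = (I − K·H)·P̄ = [3027/397 -2928/397 4758/397; -2928/397 3027/397 -4770/397; 4758/397 -4770/397 22738/397]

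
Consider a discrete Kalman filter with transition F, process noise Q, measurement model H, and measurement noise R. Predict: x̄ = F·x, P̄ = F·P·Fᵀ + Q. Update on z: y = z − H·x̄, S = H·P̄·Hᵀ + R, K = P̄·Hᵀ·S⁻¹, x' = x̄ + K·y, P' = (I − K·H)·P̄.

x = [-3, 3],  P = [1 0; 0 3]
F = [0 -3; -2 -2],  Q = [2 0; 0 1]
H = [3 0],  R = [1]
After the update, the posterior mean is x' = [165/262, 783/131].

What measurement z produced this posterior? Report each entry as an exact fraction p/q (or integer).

x̄ = F·x = [-9, 0]
P̄ = F·P·Fᵀ + Q = [29 18; 18 17]
S = H·P̄·Hᵀ + R = [262]
K = P̄·Hᵀ·S⁻¹ = [87/262; 27/131]
x' − x̄ = [2523/262, 783/131] = K·y
y = (KᵀK)⁻¹·Kᵀ·(x' − x̄) = [29]
z = y + H·x̄ = [29] + [-27] = [2]

z = [2]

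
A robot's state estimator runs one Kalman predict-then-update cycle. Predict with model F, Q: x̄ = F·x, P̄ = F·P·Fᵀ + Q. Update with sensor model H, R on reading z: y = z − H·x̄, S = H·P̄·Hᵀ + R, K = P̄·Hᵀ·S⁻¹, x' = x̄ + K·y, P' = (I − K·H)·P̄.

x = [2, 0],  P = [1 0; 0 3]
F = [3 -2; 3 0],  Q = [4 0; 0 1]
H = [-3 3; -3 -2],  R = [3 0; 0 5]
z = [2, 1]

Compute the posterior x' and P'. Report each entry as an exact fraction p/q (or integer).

x' = [-430/1109, 2443/6654]
P' = [278/1109 261/2218; 261/2218 2053/6654]

x̄ = F·x = [6, 6]
P̄ = F·P·Fᵀ + Q = [25 9; 9 10]
y = z − H·x̄ = [2, 31]
S = H·P̄·Hᵀ + R = [156 138; 138 378]
K = P̄·Hᵀ·S⁻¹ = [-295/2218 -219/1109; 635/3327 -1291/6654]
x' = x̄ + K·y = [-430/1109, 2443/6654]
P' = (I − K·H)·P̄ = [278/1109 261/2218; 261/2218 2053/6654]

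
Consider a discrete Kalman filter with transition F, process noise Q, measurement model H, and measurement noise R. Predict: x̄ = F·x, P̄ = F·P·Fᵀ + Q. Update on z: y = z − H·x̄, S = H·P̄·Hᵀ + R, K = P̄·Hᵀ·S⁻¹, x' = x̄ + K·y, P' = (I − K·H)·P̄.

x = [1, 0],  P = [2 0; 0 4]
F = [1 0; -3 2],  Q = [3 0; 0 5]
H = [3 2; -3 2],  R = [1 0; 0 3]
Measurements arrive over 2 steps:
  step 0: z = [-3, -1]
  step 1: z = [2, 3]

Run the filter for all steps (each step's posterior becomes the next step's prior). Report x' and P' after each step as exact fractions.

step 0: x̄ = F·x = [1, -3]
step 0: P̄ = F·P·Fᵀ + Q = [5 -6; -6 39]
step 0: y = z − H·x̄ = [0, 8]
step 0: S = H·P̄·Hᵀ + R = [130 111; 111 276]
step 0: K = P̄·Hᵀ·S⁻¹ = [1275/7853 -1281/7853; 1968/7853 1940/7853]
step 0: x' = x̄ + K·y = [-2395/7853, -8039/7853]
step 0: P' = (I − K·H)·P̄ = [853/7853 -642/7853; -642/7853 1947/7853]
step 1: x̄ = F·x = [-2395/7853, -8893/7853]
step 1: P̄ = F·P·Fᵀ + Q = [24412/7853 -3843/7853; -3843/7853 62434/7853]
step 1: y = z − H·x̄ = [40677/7853, 34160/7853]
step 1: S = H·P̄·Hᵀ + R = [431181/7853 30028/7853; 30028/7853 539119/7853]
step 1: K = P̄·Hᵀ·S⁻¹ = [4809522/29486335 -4693794/29486335; 1451865/5897267 1411141/5897267]
step 1: x' = x̄ + K·y = [-4498007/29486335, 6980478/5897267]
step 1: P' = (I − K·H)·P̄ = [3148484/29486335 -463593/5897267; -463593/5897267 1421322/5897267]

step 0: x' = [-2395/7853, -8039/7853], P' = [853/7853 -642/7853; -642/7853 1947/7853]
step 1: x' = [-4498007/29486335, 6980478/5897267], P' = [3148484/29486335 -463593/5897267; -463593/5897267 1421322/5897267]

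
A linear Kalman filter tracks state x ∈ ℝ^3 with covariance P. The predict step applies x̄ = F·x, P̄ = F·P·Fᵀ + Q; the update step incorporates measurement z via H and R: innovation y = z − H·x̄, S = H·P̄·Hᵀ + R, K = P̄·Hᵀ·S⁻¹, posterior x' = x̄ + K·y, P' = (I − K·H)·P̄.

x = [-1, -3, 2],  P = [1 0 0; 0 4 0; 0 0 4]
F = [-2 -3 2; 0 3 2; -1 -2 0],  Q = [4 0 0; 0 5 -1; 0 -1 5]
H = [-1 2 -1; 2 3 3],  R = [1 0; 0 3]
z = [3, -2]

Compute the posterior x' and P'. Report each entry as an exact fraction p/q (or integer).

x̄ = F·x = [15, -5, 7]
P̄ = F·P·Fᵀ + Q = [60 -20 26; -20 57 -25; 26 -25 22]
y = z − H·x̄ = [35, -38]
S = H·P̄·Hᵀ + R = [543 -69; -69 576]
K = P̄·Hᵀ·S⁻¹ = [-7006/34223 7360/34223; 31816/102669 13793/102669; -17827/102669 1843/34223]
x' = x̄ + K·y = [-11545/34223, 76081/102669, -115364/102669]
P' = (I − K·H)·P̄ = [154944/34223 17334/34223 -113270/34223; 17334/34223 20981/102669 -13952/34223; -113270/34223 -13952/34223 273925/102669]

x' = [-11545/34223, 76081/102669, -115364/102669]
P' = [154944/34223 17334/34223 -113270/34223; 17334/34223 20981/102669 -13952/34223; -113270/34223 -13952/34223 273925/102669]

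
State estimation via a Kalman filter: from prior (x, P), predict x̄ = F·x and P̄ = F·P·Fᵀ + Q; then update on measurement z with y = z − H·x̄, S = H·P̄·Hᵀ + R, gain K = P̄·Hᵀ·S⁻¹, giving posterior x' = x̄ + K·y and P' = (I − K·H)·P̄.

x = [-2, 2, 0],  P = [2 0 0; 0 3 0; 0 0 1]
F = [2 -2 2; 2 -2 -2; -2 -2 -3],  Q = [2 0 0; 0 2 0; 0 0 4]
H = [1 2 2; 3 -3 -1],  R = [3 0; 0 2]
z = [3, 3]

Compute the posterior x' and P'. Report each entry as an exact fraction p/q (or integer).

x̄ = F·x = [-8, -8, 0]
P̄ = F·P·Fᵀ + Q = [26 16 -2; 16 26 10; -2 10 33]
y = z − H·x̄ = [27, 3]
S = H·P̄·Hᵀ + R = [401 -186; -186 287]
K = P̄·Hᵀ·S⁻¹ = [21450/80491 22876/80491; 17816/80491 328/80491; 11274/80491 -12045/80491]
x' = x̄ + K·y = [3850/80491, -161912/80491, 268263/80491]
P' = (I − K·H)·P̄ = [202434/80491 315296/80491 -384338/80491; 315296/80491 538078/80491 -669002/80491; -384338/80491 -669002/80491 878082/80491]

x' = [3850/80491, -161912/80491, 268263/80491]
P' = [202434/80491 315296/80491 -384338/80491; 315296/80491 538078/80491 -669002/80491; -384338/80491 -669002/80491 878082/80491]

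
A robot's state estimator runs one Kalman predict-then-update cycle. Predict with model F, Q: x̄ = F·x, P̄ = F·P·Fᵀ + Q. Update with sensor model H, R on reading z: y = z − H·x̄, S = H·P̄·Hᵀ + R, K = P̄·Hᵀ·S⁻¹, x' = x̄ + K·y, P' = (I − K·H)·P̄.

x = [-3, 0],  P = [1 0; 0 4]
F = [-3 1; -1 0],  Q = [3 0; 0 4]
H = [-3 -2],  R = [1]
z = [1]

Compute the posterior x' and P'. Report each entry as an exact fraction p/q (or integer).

x' = [-9/67, -43/201]
P' = [100/67 -141/67; -141/67 644/201]

x̄ = F·x = [9, 3]
P̄ = F·P·Fᵀ + Q = [16 3; 3 5]
y = z − H·x̄ = [34]
S = H·P̄·Hᵀ + R = [201]
K = P̄·Hᵀ·S⁻¹ = [-18/67; -19/201]
x' = x̄ + K·y = [-9/67, -43/201]
P' = (I − K·H)·P̄ = [100/67 -141/67; -141/67 644/201]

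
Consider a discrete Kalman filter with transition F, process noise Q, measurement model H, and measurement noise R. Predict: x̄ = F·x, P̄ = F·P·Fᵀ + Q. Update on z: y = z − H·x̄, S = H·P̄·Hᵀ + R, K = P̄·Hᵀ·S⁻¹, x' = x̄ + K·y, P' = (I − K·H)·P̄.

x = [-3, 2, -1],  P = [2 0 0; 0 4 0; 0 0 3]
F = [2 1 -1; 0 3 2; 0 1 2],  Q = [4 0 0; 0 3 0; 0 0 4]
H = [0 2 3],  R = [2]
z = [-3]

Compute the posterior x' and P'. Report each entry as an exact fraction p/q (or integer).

x' = [-1044/337, 391/337, -594/337]
P' = [6385/337 1500/337 -998/337; 1500/337 2049/337 -1308/337; -998/337 -1308/337 908/337]

x̄ = F·x = [-3, 4, 0]
P̄ = F·P·Fᵀ + Q = [19 6 -2; 6 51 24; -2 24 20]
y = z − H·x̄ = [-11]
S = H·P̄·Hᵀ + R = [674]
K = P̄·Hᵀ·S⁻¹ = [3/337; 87/337; 54/337]
x' = x̄ + K·y = [-1044/337, 391/337, -594/337]
P' = (I − K·H)·P̄ = [6385/337 1500/337 -998/337; 1500/337 2049/337 -1308/337; -998/337 -1308/337 908/337]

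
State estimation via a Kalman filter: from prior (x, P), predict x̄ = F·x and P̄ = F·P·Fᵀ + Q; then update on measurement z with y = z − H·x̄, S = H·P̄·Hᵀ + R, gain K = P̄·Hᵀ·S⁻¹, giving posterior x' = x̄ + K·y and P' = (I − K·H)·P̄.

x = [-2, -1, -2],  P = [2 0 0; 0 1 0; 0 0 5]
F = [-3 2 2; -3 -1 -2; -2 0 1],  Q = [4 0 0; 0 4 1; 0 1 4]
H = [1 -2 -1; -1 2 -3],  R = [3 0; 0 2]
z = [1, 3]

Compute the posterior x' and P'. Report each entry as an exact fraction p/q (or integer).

x' = [-24/12289, 9814/61445, -53203/61445]
P' = [156846/12289 79748/12289 3518/12289; 79748/12289 230018/61445 21774/61445; 3518/12289 21774/61445 18712/61445]

x̄ = F·x = [0, 11, 2]
P̄ = F·P·Fᵀ + Q = [46 -4 22; -4 43 3; 22 3 17]
y = z − H·x̄ = [25, -13]
S = H·P̄·Hᵀ + R = [222 -215; -215 485]
K = P̄·Hᵀ·S⁻¹ = [-2056/12289 -3952/12289; -5538/12289 -2013/61445; -2978/12289 -15089/61445]
x' = x̄ + K·y = [-24/12289, 9814/61445, -53203/61445]
P' = (I − K·H)·P̄ = [156846/12289 79748/12289 3518/12289; 79748/12289 230018/61445 21774/61445; 3518/12289 21774/61445 18712/61445]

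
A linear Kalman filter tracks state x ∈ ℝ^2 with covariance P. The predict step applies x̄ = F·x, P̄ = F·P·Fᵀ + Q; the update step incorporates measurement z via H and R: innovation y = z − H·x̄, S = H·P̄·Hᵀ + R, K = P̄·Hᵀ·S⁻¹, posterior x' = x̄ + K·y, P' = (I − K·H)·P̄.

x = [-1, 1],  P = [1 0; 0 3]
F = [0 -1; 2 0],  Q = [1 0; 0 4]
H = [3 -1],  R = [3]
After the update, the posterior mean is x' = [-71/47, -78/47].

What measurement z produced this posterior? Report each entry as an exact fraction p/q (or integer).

z = [-3]

x̄ = F·x = [-1, -2]
P̄ = F·P·Fᵀ + Q = [4 0; 0 8]
S = H·P̄·Hᵀ + R = [47]
K = P̄·Hᵀ·S⁻¹ = [12/47; -8/47]
x' − x̄ = [-24/47, 16/47] = K·y
y = (KᵀK)⁻¹·Kᵀ·(x' − x̄) = [-2]
z = y + H·x̄ = [-2] + [-1] = [-3]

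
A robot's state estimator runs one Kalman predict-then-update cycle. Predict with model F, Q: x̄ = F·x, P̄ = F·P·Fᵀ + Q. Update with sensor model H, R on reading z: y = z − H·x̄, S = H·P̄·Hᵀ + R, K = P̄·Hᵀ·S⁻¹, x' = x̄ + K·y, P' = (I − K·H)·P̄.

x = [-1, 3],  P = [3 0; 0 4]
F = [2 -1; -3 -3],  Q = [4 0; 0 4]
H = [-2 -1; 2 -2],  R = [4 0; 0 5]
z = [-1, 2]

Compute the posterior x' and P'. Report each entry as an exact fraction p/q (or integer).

x' = [23091/49163, -24287/49163]
P' = [27784/49163 7704/49163; 7704/49163 48284/49163]

x̄ = F·x = [-5, -6]
P̄ = F·P·Fᵀ + Q = [20 -6; -6 67]
y = z − H·x̄ = [-17, 0]
S = H·P̄·Hᵀ + R = [127 42; 42 401]
K = P̄·Hᵀ·S⁻¹ = [-15818/49163 8032/49163; -15923/49163 -16232/49163]
x' = x̄ + K·y = [23091/49163, -24287/49163]
P' = (I − K·H)·P̄ = [27784/49163 7704/49163; 7704/49163 48284/49163]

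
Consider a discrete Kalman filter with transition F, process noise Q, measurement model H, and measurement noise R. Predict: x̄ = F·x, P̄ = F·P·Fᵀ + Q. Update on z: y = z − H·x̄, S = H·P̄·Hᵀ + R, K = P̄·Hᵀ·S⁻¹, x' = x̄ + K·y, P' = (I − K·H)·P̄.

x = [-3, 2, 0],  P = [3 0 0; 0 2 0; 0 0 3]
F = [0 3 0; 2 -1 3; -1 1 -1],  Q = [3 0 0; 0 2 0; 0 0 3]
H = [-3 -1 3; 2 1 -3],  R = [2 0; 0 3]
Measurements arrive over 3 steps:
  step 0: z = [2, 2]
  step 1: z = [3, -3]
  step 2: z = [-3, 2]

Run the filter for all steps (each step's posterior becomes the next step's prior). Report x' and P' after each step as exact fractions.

step 0: x̄ = F·x = [6, -8, 5]
step 0: P̄ = F·P·Fᵀ + Q = [21 -6 6; -6 43 -17; 6 -17 11]
step 0: y = z − H·x̄ = [-3, 13]
step 0: S = H·P̄·Hᵀ + R = [291 -250; -250 235]
step 0: K = P̄·Hᵀ·S⁻¹ = [-933/1177 -4512/5885; 48/107 442/535; -36/107 -278/535]
step 0: x' = x̄ + K·y = [-9351/5885, 746/535, -399/535]
step 0: P' = (I − K·H)·P̄ = [22866/5885 -1806/535 1194/535; -1806/535 5001/535 21/535; 1194/535 21/535 1081/535]
step 1: x̄ = F·x = [2238/535, -8015/1177, 21946/5885]
step 1: P̄ = F·P·Fᵀ + Q = [46614/535 -5130/107 20358/535; -5130/107 100190/1177 -52152/1177; 20358/535 -52152/1177 172961/5885]
step 1: y = z − H·x̄ = [-14404/5885, 39022/5885]
step 1: S = H·P̄·Hᵀ + R = [2524931/5885 -1928863/5885; -1928863/5885 1874974/5885]
step 1: K = P̄·Hᵀ·S⁻¹ = [-162709428/172245965 -160813446/172245965; 96476862/172245965 165294794/172245965; -14877027/34449193 -21400218/34449193]
step 1: x' = x̄ + K·y = [52464822/172245965, -313046103/172245965, 22978994/34449193]
step 1: P' = (I − K·H)·P̄ = [807859194/172245965 -688838106/172245965 93954708/34449193; -688838106/172245965 1629633594/172245965 -16261800/34449193; 93954708/34449193 -16261800/34449193 78616090/34449193]
step 2: x̄ = F·x = [-939138309/172245965, 33159159/7488955, -96081179/34449193]
step 2: P̄ = F·P·Fᵀ + Q = [15183440241/172245965 -424074366/7488955 1439868420/34449193; -424074366/7488955 766251098/7488955 -79697490/1497791; 1439868420/34449193 -79697490/1497791 1165430485/34449193]
step 2: y = z − H·x̄ = [-226054896/34449193, 18890206/172245965]
step 2: S = H·P̄·Hᵀ + R = [14788889794/34449193 -11880274607/34449193; -11880274607/34449193 60902967166/172245965]
step 2: K = P̄·Hᵀ·S⁻¹ = [-5359996143426/5660006196863 -5319370103883/5660006196863; 3225452008512/5660006196863 5526172320794/5660006196863; -2438778719745/5660006196863 -3516913578975/5660006196863]
step 2: x' = x̄ + K·y = [3728703938631/5660006196863, 4501751240263/5660006196863, -168632196439/5660006196863]
step 2: P' = (I − K·H)·P̄ = [26678102598501/5660006196863 -23029420979406/5660006196863 15428298176415/5660006196863; -23029420979406/5660006196863 54367196266794/5660006196863 -2756720884800/5660006196863; 15428298176415/5660006196863 -2756720884800/5660006196863 12883538734985/5660006196863]

step 0: x' = [-9351/5885, 746/535, -399/535], P' = [22866/5885 -1806/535 1194/535; -1806/535 5001/535 21/535; 1194/535 21/535 1081/535]
step 1: x' = [52464822/172245965, -313046103/172245965, 22978994/34449193], P' = [807859194/172245965 -688838106/172245965 93954708/34449193; -688838106/172245965 1629633594/172245965 -16261800/34449193; 93954708/34449193 -16261800/34449193 78616090/34449193]
step 2: x' = [3728703938631/5660006196863, 4501751240263/5660006196863, -168632196439/5660006196863], P' = [26678102598501/5660006196863 -23029420979406/5660006196863 15428298176415/5660006196863; -23029420979406/5660006196863 54367196266794/5660006196863 -2756720884800/5660006196863; 15428298176415/5660006196863 -2756720884800/5660006196863 12883538734985/5660006196863]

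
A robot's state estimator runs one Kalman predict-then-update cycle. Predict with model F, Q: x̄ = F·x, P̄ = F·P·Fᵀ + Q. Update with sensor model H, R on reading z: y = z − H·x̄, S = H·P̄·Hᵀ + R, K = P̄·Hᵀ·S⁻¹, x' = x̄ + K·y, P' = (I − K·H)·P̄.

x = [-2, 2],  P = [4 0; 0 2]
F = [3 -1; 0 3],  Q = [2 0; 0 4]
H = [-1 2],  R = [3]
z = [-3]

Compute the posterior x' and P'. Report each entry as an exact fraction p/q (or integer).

x' = [-44/155, -44/31]
P' = [3496/155 334/31; 334/31 182/31]

x̄ = F·x = [-8, 6]
P̄ = F·P·Fᵀ + Q = [40 -6; -6 22]
y = z − H·x̄ = [-23]
S = H·P̄·Hᵀ + R = [155]
K = P̄·Hᵀ·S⁻¹ = [-52/155; 10/31]
x' = x̄ + K·y = [-44/155, -44/31]
P' = (I − K·H)·P̄ = [3496/155 334/31; 334/31 182/31]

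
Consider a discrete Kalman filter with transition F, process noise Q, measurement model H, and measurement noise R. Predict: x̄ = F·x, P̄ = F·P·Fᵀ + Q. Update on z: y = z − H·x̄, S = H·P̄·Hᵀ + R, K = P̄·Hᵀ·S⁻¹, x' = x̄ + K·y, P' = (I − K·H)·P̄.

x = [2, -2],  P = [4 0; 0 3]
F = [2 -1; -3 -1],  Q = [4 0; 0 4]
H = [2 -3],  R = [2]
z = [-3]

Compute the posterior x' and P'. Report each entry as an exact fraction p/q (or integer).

x̄ = F·x = [6, -4]
P̄ = F·P·Fᵀ + Q = [23 -21; -21 43]
y = z − H·x̄ = [-27]
S = H·P̄·Hᵀ + R = [733]
K = P̄·Hᵀ·S⁻¹ = [109/733; -171/733]
x' = x̄ + K·y = [1455/733, 1685/733]
P' = (I − K·H)·P̄ = [4978/733 3246/733; 3246/733 2278/733]

x' = [1455/733, 1685/733]
P' = [4978/733 3246/733; 3246/733 2278/733]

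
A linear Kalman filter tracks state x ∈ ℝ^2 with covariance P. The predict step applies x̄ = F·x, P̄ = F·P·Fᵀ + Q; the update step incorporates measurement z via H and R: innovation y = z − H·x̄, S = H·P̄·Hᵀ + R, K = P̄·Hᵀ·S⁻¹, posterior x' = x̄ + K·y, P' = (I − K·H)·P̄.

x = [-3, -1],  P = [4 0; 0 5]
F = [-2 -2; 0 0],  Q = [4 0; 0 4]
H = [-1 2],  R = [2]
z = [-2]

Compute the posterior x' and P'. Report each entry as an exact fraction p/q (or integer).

x' = [112/29, 24/29]
P' = [360/29 160/29; 160/29 84/29]

x̄ = F·x = [8, 0]
P̄ = F·P·Fᵀ + Q = [40 0; 0 4]
y = z − H·x̄ = [6]
S = H·P̄·Hᵀ + R = [58]
K = P̄·Hᵀ·S⁻¹ = [-20/29; 4/29]
x' = x̄ + K·y = [112/29, 24/29]
P' = (I − K·H)·P̄ = [360/29 160/29; 160/29 84/29]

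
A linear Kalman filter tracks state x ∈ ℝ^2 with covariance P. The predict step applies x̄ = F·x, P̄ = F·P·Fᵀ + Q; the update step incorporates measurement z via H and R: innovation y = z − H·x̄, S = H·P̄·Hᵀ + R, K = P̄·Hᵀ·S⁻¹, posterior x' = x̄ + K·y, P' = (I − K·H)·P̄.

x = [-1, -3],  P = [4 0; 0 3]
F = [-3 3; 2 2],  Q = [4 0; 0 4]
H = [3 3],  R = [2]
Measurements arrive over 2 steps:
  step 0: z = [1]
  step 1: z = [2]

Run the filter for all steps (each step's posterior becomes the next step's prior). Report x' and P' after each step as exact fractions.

step 0: x' = [3159/785, -2926/785], P' = [19106/785 -18984/785; -18984/785 19036/785]
step 1: x' = [-149703/3110852, 551323/777713], P' = [7909483/1555426 -3782814/777713; -3782814/777713 3783668/777713]

step 0: x̄ = F·x = [-6, -8]
step 0: P̄ = F·P·Fᵀ + Q = [67 -6; -6 32]
step 0: y = z − H·x̄ = [43]
step 0: S = H·P̄·Hᵀ + R = [785]
step 0: K = P̄·Hᵀ·S⁻¹ = [183/785; 78/785]
step 0: x' = x̄ + K·y = [3159/785, -2926/785]
step 0: P' = (I − K·H)·P̄ = [19106/785 -18984/785; -18984/785 19036/785]
step 1: x̄ = F·x = [-3651/157, 466/785]
step 1: P̄ = F·P·Fᵀ + Q = [137626/157 -84/157; -84/157 3836/785]
step 1: y = z − H·x̄ = [54937/785]
step 1: S = H·P̄·Hᵀ + R = [6221704/785]
step 1: K = P̄·Hᵀ·S⁻¹ = [1031565/3110852; 1281/777713]
step 1: x' = x̄ + K·y = [-149703/3110852, 551323/777713]
step 1: P' = (I − K·H)·P̄ = [7909483/1555426 -3782814/777713; -3782814/777713 3783668/777713]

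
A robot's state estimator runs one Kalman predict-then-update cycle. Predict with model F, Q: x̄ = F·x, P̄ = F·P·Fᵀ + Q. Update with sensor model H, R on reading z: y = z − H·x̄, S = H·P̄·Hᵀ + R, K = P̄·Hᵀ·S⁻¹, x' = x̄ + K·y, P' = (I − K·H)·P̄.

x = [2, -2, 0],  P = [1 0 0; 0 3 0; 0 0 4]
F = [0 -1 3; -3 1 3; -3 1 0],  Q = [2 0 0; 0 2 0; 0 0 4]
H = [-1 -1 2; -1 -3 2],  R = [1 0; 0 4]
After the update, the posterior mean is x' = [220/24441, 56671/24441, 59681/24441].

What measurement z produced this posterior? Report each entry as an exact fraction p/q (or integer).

x̄ = F·x = [2, -8, -8]
P̄ = F·P·Fᵀ + Q = [41 33 -3; 33 50 12; -3 12 16]
S = H·P̄·Hᵀ + R = [186 303; 303 625]
K = P̄·Hᵀ·S⁻¹ = [-5762/24441 -972/8147; 11302/24441 -3899/8147; 14678/24441 -2385/8147]
x' − x̄ = [-48662/24441, 252199/24441, 255209/24441] = K·y
y = (KᵀK)⁻¹·Kᵀ·(x' − x̄) = [13, -9]
z = y + H·x̄ = [13, -9] + [-10, 6] = [3, -3]

z = [3, -3]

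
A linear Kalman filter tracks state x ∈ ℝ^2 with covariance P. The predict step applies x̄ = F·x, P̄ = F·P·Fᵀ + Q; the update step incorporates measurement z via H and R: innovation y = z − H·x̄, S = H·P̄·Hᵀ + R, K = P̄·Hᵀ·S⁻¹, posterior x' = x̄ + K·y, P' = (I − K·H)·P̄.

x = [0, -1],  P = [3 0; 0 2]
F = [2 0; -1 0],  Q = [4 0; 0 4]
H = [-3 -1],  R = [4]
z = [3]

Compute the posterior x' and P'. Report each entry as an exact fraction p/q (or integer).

x' = [-18/17, 33/119]
P' = [20/17 -36/17; -36/17 712/119]

x̄ = F·x = [0, 0]
P̄ = F·P·Fᵀ + Q = [16 -6; -6 7]
y = z − H·x̄ = [3]
S = H·P̄·Hᵀ + R = [119]
K = P̄·Hᵀ·S⁻¹ = [-6/17; 11/119]
x' = x̄ + K·y = [-18/17, 33/119]
P' = (I − K·H)·P̄ = [20/17 -36/17; -36/17 712/119]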